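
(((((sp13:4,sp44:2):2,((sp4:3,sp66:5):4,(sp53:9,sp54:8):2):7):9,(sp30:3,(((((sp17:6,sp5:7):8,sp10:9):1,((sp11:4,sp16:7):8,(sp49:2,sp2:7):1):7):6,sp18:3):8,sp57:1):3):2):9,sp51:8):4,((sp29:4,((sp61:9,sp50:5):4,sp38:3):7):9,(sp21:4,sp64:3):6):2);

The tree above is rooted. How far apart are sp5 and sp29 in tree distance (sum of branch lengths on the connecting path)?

The path runs sp5 → … → MRCA → … → sp29; the MRCA is the root of the tree.
Branch lengths along that path: 7 + 8 + 1 + 6 + 8 + 3 + 2 + 9 + 4 + 2 + 9 + 4 = 63.

63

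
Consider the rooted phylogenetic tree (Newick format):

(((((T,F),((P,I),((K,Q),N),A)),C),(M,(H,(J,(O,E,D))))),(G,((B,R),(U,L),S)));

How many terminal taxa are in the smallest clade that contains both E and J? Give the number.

The MRCA of E and J is the node subtending (J,(O,E,D)).
That clade contains 4 terminal taxa: D, E, J, O.

4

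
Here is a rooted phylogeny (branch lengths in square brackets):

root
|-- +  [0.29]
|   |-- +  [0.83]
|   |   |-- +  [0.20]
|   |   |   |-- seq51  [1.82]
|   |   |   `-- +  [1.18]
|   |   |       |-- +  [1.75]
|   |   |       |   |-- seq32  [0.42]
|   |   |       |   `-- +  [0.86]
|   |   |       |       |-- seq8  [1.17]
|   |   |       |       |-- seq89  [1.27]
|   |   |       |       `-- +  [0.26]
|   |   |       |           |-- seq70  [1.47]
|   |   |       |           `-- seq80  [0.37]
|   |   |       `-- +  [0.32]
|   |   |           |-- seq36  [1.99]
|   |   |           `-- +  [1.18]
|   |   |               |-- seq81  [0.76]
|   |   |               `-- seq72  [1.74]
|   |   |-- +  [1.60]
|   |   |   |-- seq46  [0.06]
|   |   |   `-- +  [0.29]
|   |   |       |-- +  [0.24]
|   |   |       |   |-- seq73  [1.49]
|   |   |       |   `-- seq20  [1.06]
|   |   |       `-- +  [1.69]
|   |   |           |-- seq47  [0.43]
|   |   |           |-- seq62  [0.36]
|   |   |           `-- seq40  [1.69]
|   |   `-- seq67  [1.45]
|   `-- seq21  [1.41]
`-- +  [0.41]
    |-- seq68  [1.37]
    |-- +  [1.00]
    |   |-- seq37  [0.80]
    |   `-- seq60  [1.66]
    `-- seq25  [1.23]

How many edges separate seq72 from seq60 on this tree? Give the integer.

10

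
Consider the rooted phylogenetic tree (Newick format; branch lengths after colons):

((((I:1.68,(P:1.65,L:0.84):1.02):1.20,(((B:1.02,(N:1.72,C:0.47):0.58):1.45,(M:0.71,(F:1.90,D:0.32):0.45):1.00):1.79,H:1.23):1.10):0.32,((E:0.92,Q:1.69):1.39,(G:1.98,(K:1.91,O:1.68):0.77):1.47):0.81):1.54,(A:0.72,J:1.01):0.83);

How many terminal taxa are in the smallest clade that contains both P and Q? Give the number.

The MRCA of P and Q is the node subtending (((I,(P,L)),(((B,(N,C)),(M,(F,D))),H)),((E,Q),(G,(K,O)))).
That clade contains 15 terminal taxa: B, C, D, E, F, G, H, I, K, L, M, N, O, P, Q.

15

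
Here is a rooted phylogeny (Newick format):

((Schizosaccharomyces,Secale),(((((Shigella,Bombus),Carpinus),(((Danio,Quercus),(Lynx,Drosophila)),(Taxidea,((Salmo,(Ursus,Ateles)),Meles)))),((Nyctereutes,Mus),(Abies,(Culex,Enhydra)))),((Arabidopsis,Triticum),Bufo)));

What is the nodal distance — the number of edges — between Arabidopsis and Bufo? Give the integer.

The MRCA of Arabidopsis and Bufo is the node subtending ((Arabidopsis,Triticum),Bufo).
From Arabidopsis up to that node: 2 branches. From Bufo up to the same node: 1 branch. Total: 2 + 1 = 3.

3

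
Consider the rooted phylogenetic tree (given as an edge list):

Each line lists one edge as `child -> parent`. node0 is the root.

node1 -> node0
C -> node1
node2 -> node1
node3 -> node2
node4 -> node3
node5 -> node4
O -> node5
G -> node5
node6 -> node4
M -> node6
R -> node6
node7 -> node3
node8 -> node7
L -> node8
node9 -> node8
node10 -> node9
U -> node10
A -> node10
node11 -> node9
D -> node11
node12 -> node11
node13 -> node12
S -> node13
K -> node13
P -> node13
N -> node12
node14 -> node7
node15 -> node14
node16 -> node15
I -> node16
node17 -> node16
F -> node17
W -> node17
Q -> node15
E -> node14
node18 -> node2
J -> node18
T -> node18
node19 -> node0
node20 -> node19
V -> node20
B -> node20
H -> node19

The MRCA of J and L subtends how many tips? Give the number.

19

The MRCA of J and L is the node subtending ((((O,G),(M,R)),((L,((U,A),(D,((S,K,P),N)))),(((I,(F,W)),Q),E))),(J,T)).
That clade contains 19 terminal taxa: A, D, E, F, G, I, J, K, L, M, N, O, P, Q, R, S, T, U, W.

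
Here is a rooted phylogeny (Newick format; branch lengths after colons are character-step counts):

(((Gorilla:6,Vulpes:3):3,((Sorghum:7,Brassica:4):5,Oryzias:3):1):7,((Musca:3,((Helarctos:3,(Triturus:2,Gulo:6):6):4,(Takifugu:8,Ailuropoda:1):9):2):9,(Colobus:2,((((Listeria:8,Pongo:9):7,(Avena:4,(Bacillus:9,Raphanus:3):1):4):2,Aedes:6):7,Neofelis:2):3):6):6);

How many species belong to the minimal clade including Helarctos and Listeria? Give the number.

14

The MRCA of Helarctos and Listeria is the node subtending ((Musca,((Helarctos,(Triturus,Gulo)),(Takifugu,Ailuropoda))),(Colobus,((((Listeria,Pongo),(Avena,(Bacillus,Raphanus))),Aedes),Neofelis))).
That clade contains 14 terminal taxa: Aedes, Ailuropoda, Avena, Bacillus, Colobus, Gulo, Helarctos, Listeria, Musca, Neofelis, Pongo, Raphanus, Takifugu, Triturus.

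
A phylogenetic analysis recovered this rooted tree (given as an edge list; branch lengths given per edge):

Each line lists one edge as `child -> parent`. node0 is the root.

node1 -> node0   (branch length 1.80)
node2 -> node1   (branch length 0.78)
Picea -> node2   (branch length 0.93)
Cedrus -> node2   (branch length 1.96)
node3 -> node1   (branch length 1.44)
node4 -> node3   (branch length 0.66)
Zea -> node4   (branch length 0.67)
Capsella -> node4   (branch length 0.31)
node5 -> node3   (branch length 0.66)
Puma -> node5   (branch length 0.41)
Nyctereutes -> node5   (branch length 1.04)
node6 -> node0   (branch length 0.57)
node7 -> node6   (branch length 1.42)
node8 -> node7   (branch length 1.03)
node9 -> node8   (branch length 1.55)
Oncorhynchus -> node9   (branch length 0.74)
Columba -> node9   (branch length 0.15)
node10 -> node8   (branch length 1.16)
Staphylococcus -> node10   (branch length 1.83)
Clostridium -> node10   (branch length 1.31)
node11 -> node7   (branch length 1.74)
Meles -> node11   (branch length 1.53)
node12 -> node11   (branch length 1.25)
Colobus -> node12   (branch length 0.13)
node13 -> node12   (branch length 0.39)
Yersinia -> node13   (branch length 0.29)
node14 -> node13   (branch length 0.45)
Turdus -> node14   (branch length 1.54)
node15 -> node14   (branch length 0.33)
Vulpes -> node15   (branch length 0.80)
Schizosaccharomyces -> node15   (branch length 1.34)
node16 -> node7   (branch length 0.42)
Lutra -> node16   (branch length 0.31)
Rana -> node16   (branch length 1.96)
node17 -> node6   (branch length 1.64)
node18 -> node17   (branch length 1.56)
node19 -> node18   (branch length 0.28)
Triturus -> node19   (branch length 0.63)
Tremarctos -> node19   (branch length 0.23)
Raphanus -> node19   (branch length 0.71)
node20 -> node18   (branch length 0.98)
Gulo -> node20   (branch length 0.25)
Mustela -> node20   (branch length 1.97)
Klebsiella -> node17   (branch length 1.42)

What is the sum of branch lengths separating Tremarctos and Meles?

8.40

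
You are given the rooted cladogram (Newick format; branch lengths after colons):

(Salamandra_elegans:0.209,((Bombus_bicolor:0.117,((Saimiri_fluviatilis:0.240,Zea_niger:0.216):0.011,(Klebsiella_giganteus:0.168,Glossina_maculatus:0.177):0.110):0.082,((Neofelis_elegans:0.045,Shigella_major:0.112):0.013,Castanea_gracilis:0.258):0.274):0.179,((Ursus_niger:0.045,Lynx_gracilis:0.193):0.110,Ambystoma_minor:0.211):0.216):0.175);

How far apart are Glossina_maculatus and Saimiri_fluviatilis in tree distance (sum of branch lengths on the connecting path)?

0.538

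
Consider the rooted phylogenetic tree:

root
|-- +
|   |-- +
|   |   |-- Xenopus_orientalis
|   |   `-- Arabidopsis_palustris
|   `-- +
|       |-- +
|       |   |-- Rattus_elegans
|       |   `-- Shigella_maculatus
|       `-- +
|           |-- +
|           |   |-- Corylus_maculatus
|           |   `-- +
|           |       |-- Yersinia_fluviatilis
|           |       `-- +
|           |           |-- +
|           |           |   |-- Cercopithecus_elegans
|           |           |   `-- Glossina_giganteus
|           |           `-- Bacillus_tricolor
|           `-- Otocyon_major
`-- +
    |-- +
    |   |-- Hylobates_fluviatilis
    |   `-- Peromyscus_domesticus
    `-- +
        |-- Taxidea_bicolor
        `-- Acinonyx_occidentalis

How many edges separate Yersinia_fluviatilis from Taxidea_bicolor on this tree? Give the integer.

9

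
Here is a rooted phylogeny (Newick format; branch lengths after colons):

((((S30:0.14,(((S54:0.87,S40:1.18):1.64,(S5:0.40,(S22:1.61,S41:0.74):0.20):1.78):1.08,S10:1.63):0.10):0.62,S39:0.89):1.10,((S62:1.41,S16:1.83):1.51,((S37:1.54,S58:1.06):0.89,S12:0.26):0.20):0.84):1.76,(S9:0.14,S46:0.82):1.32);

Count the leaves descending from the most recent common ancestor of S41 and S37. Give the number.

The MRCA of S41 and S37 is the node subtending (((S30,(((S54,S40),(S5,(S22,S41))),S10)),S39),((S62,S16),((S37,S58),S12))).
That clade contains 13 terminal taxa: S10, S12, S16, S22, S30, S37, S39, S40, S41, S5, S54, S58, S62.

13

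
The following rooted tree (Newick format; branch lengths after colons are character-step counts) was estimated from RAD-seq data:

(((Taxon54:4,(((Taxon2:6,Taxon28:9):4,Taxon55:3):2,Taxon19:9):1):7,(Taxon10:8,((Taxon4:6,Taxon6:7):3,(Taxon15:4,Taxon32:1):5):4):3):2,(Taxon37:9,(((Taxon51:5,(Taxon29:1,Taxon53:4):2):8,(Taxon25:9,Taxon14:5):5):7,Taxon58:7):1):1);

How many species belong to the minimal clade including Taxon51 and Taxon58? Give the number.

6

The MRCA of Taxon51 and Taxon58 is the node subtending (((Taxon51,(Taxon29,Taxon53)),(Taxon25,Taxon14)),Taxon58).
That clade contains 6 terminal taxa: Taxon14, Taxon25, Taxon29, Taxon51, Taxon53, Taxon58.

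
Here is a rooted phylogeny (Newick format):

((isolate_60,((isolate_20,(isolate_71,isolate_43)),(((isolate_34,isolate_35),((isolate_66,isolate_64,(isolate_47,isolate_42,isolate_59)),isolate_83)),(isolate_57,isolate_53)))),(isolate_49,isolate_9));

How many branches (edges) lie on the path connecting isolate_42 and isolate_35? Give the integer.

6

The MRCA of isolate_42 and isolate_35 is the node subtending ((isolate_34,isolate_35),((isolate_66,isolate_64,(isolate_47,isolate_42,isolate_59)),isolate_83)).
From isolate_42 up to that node: 4 branches. From isolate_35 up to the same node: 2 branches. Total: 4 + 2 = 6.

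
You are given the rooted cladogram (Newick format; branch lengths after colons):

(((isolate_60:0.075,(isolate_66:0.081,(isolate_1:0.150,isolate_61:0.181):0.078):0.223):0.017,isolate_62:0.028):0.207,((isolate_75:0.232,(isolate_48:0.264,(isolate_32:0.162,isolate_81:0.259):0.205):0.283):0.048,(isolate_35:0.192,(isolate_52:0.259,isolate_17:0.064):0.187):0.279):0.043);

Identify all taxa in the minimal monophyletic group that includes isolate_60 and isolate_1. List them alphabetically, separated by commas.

Tracing isolate_60: it sits inside (isolate_60,(isolate_66,(isolate_1,isolate_61))).
Tracing isolate_1: it sits inside (isolate_1,isolate_61).
The smallest clade enclosing both is (isolate_60,(isolate_66,(isolate_1,isolate_61))); the answer is its 4 terminal taxa in alphabetical order.

isolate_1, isolate_60, isolate_61, isolate_66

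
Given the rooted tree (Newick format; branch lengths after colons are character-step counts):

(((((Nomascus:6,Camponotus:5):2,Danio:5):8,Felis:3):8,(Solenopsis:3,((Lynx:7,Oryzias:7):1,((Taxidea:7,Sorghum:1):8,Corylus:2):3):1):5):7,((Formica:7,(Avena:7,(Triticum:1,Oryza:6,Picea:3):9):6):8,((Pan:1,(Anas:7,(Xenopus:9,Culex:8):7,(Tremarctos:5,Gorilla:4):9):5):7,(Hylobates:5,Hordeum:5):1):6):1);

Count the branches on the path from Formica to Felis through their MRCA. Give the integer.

The MRCA of Formica and Felis is the root of the tree.
From Formica up to that node: 3 branches. From Felis up to the same node: 3 branches. Total: 3 + 3 = 6.

6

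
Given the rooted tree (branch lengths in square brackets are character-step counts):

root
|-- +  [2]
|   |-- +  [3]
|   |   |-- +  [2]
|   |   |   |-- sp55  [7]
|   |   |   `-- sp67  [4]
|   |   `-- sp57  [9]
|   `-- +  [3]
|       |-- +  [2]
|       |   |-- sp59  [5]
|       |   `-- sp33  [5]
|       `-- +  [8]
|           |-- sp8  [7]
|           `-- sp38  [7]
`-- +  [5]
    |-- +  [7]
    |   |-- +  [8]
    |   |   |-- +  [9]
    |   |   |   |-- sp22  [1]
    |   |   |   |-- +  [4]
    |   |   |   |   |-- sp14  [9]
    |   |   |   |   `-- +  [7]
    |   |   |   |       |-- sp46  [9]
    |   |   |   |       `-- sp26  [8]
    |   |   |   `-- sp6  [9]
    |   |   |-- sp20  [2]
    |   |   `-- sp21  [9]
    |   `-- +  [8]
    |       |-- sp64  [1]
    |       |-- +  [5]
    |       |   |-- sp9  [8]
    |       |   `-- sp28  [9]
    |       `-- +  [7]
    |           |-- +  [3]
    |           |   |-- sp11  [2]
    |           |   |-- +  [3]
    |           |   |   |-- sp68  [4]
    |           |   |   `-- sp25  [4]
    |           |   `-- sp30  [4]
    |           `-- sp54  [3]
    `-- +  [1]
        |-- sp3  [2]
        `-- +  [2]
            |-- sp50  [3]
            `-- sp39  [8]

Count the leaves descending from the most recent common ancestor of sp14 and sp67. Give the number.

The MRCA of sp14 and sp67 is the root, so the clade is the entire tree.
That clade contains 25 terminal taxa: sp11, sp14, sp20, sp21, sp22, sp25, sp26, sp28, sp3, sp30, sp33, sp38, sp39, sp46, sp50, sp54, sp55, sp57, sp59, sp6, sp64, sp67, sp68, sp8, sp9.

25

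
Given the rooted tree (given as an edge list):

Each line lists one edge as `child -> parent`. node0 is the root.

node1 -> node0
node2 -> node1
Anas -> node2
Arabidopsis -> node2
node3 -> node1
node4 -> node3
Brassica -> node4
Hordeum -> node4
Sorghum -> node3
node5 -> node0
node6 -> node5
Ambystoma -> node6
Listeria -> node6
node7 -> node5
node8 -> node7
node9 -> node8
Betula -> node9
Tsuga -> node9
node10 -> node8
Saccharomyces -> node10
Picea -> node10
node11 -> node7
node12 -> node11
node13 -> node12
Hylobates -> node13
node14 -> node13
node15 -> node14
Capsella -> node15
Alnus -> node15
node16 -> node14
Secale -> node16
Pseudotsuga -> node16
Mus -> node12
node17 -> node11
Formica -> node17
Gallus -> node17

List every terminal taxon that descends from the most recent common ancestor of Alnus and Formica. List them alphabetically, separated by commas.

Alnus, Capsella, Formica, Gallus, Hylobates, Mus, Pseudotsuga, Secale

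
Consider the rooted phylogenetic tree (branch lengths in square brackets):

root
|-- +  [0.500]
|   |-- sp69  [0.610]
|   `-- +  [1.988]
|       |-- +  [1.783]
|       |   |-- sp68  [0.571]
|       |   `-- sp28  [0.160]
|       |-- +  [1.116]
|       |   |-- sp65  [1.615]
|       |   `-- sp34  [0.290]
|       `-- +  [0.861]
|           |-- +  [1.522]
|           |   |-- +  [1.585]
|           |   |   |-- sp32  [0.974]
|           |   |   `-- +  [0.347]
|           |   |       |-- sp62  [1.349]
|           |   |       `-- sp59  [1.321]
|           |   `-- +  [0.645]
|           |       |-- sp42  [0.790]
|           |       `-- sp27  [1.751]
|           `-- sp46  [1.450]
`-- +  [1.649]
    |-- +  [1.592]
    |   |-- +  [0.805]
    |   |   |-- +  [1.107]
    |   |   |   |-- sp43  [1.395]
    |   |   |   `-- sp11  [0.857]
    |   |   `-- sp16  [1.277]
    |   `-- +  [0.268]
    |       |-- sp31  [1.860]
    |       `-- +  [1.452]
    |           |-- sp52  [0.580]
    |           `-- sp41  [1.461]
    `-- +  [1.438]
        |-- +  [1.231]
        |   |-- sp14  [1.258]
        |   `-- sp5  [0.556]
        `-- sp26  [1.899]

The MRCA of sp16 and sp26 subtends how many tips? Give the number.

The MRCA of sp16 and sp26 is the node subtending ((((sp43,sp11),sp16),(sp31,(sp52,sp41))),((sp14,sp5),sp26)).
That clade contains 9 terminal taxa: sp11, sp14, sp16, sp26, sp31, sp41, sp43, sp5, sp52.

9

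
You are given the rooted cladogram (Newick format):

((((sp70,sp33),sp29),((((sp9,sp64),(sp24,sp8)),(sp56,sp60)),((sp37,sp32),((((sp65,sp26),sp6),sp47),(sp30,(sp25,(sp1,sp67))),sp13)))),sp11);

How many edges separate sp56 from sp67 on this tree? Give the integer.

9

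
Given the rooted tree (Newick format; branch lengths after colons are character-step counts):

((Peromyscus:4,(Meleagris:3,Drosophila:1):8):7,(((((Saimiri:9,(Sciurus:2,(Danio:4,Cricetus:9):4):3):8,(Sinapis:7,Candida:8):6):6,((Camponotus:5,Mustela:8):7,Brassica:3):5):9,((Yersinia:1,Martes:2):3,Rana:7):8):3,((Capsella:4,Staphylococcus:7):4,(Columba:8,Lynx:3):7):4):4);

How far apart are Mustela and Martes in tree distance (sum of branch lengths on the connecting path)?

42

The path runs Mustela → … → MRCA → … → Martes; the MRCA is the node subtending ((((Saimiri,(Sciurus,(Danio,Cricetus))),(Sinapis,Candida)),((Camponotus,Mustela),Brassica)),((Yersinia,Martes),Rana)).
Branch lengths along that path: 8 + 7 + 5 + 9 + 8 + 3 + 2 = 42.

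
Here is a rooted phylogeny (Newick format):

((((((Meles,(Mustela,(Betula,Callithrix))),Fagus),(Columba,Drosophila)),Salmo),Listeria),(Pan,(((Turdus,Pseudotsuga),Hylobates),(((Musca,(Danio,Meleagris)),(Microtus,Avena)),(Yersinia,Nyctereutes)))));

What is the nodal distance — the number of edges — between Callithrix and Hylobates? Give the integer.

The MRCA of Callithrix and Hylobates is the root of the tree.
From Callithrix up to that node: 8 branches. From Hylobates up to the same node: 4 branches. Total: 8 + 4 = 12.

12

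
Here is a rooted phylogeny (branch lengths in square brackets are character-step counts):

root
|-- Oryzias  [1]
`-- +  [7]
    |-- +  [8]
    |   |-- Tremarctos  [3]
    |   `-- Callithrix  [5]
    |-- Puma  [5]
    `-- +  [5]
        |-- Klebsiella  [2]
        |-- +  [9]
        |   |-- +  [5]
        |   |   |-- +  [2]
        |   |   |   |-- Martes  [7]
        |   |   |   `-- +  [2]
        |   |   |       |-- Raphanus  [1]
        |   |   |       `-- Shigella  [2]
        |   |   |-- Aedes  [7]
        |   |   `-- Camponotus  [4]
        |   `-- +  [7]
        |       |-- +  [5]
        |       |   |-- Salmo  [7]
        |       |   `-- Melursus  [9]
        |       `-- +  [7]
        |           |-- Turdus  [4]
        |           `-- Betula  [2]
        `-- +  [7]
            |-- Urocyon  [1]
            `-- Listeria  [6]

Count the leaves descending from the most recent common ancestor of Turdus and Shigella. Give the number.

9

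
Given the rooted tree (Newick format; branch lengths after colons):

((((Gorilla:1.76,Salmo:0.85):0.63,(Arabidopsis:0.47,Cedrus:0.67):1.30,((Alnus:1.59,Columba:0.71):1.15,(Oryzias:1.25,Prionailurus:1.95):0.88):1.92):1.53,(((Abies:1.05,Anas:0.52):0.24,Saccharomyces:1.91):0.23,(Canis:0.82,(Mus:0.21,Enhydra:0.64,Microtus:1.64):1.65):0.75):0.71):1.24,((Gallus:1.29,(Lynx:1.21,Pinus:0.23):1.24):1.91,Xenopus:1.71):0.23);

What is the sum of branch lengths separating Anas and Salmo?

4.71

The path runs Anas → … → MRCA → … → Salmo; the MRCA is the node subtending (((Gorilla,Salmo),(Arabidopsis,Cedrus),((Alnus,Columba),(Oryzias,Prionailurus))),(((Abies,Anas),Saccharomyces),(Canis,(Mus,Enhydra,Microtus)))).
Branch lengths along that path: 0.52 + 0.24 + 0.23 + 0.71 + 1.53 + 0.63 + 0.85 = 4.71.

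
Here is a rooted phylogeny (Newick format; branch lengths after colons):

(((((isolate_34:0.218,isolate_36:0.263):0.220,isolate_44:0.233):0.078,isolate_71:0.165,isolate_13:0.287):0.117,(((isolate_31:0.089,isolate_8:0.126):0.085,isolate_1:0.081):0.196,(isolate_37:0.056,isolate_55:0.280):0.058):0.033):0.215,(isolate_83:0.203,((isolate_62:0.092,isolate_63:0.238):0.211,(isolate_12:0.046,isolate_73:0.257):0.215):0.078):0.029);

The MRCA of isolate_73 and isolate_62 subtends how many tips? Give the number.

4

The MRCA of isolate_73 and isolate_62 is the node subtending ((isolate_62,isolate_63),(isolate_12,isolate_73)).
That clade contains 4 terminal taxa: isolate_12, isolate_62, isolate_63, isolate_73.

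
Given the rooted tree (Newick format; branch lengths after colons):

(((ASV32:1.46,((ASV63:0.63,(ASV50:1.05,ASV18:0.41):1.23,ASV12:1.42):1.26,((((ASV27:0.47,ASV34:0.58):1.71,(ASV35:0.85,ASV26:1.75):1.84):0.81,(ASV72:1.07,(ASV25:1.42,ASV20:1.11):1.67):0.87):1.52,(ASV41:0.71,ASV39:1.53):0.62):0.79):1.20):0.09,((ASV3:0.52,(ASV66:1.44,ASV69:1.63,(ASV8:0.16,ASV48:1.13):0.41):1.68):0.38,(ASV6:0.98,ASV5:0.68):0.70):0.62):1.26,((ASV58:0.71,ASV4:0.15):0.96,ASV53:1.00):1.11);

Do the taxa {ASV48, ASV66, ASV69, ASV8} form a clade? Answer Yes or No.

Yes

The most recent common ancestor of these taxa subtends (ASV66,ASV69,(ASV8,ASV48)).
That clade has exactly 4 tips — every listed taxon and nothing else — so the group is monophyletic.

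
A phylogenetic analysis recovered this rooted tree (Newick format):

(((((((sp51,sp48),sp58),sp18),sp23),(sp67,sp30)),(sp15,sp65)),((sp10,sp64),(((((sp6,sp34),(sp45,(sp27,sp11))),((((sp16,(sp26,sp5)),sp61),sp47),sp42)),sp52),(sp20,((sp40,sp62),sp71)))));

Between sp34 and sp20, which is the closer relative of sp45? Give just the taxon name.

The MRCA of sp45 and sp34 subtends ((sp6,sp34),(sp45,(sp27,sp11))) (5 taxa).
The MRCA of sp45 and sp20 subtends (((((sp6,sp34),(sp45,(sp27,sp11))),((((sp16,(sp26,sp5)),sp61),sp47),sp42)),sp52),(sp20,((sp40,sp62),sp71))) (16 taxa).
The first is nested inside the second, so sp45 shares a more recent common ancestor with sp34.

sp34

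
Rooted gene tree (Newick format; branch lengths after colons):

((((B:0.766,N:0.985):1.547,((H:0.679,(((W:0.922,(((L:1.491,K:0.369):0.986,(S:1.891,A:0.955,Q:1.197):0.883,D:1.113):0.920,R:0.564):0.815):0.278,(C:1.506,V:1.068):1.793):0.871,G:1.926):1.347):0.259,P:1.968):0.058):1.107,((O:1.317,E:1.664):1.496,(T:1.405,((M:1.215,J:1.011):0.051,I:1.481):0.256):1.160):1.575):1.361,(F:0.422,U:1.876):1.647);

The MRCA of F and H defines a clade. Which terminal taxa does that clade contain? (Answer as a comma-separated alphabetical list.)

Tracing F: it sits inside (F,U).
Tracing H: it sits inside (H,(((W,(((L,K),(S,A,Q),D),R)),(C,V)),G)).
The smallest clade enclosing both is the whole tree (their MRCA is the root), so the answer is all 23 tips in alphabetical order.

A, B, C, D, E, F, G, H, I, J, K, L, M, N, O, P, Q, R, S, T, U, V, W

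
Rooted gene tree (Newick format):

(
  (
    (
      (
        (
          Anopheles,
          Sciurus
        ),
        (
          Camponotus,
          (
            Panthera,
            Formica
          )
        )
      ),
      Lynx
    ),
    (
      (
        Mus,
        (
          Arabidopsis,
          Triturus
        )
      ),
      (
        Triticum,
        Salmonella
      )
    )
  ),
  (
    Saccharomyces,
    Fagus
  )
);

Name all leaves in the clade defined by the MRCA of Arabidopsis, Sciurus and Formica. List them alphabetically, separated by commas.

Tracing Arabidopsis: it sits inside (Arabidopsis,Triturus).
Tracing Sciurus: it sits inside (Anopheles,Sciurus).
Tracing Formica: it sits inside (Panthera,Formica).
The smallest clade enclosing all 3 is ((((Anopheles,Sciurus),(Camponotus,(Panthera,Formica))),Lynx),((Mus,(Arabidopsis,Triturus)),(Triticum,Salmonella))); the answer is its 11 terminal taxa in alphabetical order.

Anopheles, Arabidopsis, Camponotus, Formica, Lynx, Mus, Panthera, Salmonella, Sciurus, Triticum, Triturus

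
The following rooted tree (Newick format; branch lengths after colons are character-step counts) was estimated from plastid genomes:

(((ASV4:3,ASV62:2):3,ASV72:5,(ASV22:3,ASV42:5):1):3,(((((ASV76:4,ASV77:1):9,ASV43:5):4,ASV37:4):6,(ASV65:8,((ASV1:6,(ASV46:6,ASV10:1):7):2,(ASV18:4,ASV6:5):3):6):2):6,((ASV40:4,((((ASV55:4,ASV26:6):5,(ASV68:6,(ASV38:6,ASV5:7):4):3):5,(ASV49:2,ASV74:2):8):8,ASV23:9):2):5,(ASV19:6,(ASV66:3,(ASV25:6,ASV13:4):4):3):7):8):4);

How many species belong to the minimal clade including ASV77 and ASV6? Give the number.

The MRCA of ASV77 and ASV6 is the node subtending ((((ASV76,ASV77),ASV43),ASV37),(ASV65,((ASV1,(ASV46,ASV10)),(ASV18,ASV6)))).
That clade contains 10 terminal taxa: ASV1, ASV10, ASV18, ASV37, ASV43, ASV46, ASV6, ASV65, ASV76, ASV77.

10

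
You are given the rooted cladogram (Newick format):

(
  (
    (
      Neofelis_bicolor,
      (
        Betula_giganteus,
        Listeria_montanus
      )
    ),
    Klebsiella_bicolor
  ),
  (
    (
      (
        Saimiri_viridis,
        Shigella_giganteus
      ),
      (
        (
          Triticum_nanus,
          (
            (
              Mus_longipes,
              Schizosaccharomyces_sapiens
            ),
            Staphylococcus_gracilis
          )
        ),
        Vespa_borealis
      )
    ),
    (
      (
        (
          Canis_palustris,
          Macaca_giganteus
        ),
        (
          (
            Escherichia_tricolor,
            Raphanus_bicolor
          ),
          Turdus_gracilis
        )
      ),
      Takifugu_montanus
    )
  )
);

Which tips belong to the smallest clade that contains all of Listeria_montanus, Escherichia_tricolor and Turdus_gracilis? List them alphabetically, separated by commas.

Betula_giganteus, Canis_palustris, Escherichia_tricolor, Klebsiella_bicolor, Listeria_montanus, Macaca_giganteus, Mus_longipes, Neofelis_bicolor, Raphanus_bicolor, Saimiri_viridis, Schizosaccharomyces_sapiens, Shigella_giganteus, Staphylococcus_gracilis, Takifugu_montanus, Triticum_nanus, Turdus_gracilis, Vespa_borealis

Tracing Listeria_montanus: it sits inside (Betula_giganteus,Listeria_montanus).
Tracing Escherichia_tricolor: it sits inside (Escherichia_tricolor,Raphanus_bicolor).
Tracing Turdus_gracilis: it sits inside ((Escherichia_tricolor,Raphanus_bicolor),Turdus_gracilis).
The smallest clade enclosing all 3 is the whole tree (their MRCA is the root), so the answer is all 17 tips in alphabetical order.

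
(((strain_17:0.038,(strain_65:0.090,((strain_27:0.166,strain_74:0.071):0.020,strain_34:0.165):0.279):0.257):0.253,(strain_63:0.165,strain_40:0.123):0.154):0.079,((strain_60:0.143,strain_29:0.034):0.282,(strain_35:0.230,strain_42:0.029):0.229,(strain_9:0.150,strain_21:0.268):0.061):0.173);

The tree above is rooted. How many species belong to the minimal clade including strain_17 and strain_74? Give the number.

5

The MRCA of strain_17 and strain_74 is the node subtending (strain_17,(strain_65,((strain_27,strain_74),strain_34))).
That clade contains 5 terminal taxa: strain_17, strain_27, strain_34, strain_65, strain_74.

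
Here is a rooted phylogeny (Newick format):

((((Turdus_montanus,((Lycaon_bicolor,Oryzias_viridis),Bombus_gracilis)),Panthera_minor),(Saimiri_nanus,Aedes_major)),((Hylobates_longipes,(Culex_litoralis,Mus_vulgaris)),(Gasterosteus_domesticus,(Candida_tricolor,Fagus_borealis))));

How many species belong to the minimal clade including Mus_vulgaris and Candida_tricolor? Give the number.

The MRCA of Mus_vulgaris and Candida_tricolor is the node subtending ((Hylobates_longipes,(Culex_litoralis,Mus_vulgaris)),(Gasterosteus_domesticus,(Candida_tricolor,Fagus_borealis))).
That clade contains 6 terminal taxa: Candida_tricolor, Culex_litoralis, Fagus_borealis, Gasterosteus_domesticus, Hylobates_longipes, Mus_vulgaris.

6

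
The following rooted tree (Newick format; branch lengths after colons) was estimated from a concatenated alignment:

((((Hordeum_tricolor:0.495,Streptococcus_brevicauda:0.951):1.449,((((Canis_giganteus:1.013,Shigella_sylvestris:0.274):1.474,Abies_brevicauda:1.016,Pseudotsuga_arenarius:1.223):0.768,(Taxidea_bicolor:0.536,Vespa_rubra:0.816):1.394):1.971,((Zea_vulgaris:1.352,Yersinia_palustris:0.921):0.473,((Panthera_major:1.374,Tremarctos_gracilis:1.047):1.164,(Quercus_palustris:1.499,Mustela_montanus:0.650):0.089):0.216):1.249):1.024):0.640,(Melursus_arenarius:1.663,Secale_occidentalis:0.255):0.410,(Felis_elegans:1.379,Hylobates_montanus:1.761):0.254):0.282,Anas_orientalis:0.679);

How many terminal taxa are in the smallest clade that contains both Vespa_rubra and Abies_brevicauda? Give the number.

6

The MRCA of Vespa_rubra and Abies_brevicauda is the node subtending (((Canis_giganteus,Shigella_sylvestris),Abies_brevicauda,Pseudotsuga_arenarius),(Taxidea_bicolor,Vespa_rubra)).
That clade contains 6 terminal taxa: Abies_brevicauda, Canis_giganteus, Pseudotsuga_arenarius, Shigella_sylvestris, Taxidea_bicolor, Vespa_rubra.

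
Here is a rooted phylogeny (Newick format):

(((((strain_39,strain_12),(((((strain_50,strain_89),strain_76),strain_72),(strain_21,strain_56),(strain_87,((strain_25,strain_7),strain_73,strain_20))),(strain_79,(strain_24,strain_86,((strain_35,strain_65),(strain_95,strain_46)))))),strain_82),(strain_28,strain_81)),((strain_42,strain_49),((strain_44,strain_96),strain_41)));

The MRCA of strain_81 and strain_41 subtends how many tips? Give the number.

The MRCA of strain_81 and strain_41 is the root, so the clade is the entire tree.
That clade contains 28 terminal taxa: strain_12, strain_20, strain_21, strain_24, strain_25, strain_28, strain_35, strain_39, strain_41, strain_42, strain_44, strain_46, strain_49, strain_50, strain_56, strain_65, strain_7, strain_72, strain_73, strain_76, strain_79, strain_81, strain_82, strain_86, strain_87, strain_89, strain_95, strain_96.

28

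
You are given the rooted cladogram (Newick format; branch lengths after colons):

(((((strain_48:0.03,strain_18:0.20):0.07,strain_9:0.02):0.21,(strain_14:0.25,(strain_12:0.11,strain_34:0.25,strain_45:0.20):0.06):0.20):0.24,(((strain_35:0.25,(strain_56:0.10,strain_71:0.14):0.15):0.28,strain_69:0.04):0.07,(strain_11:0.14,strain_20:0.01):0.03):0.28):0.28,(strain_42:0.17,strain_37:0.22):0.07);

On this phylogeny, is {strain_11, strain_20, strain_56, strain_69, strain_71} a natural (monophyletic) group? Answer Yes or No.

No

The MRCA of the listed taxa subtends (((strain_35,(strain_56,strain_71)),strain_69),(strain_11,strain_20)).
That clade also contains strain_35, which is not in the proposed group, so the group is not monophyletic.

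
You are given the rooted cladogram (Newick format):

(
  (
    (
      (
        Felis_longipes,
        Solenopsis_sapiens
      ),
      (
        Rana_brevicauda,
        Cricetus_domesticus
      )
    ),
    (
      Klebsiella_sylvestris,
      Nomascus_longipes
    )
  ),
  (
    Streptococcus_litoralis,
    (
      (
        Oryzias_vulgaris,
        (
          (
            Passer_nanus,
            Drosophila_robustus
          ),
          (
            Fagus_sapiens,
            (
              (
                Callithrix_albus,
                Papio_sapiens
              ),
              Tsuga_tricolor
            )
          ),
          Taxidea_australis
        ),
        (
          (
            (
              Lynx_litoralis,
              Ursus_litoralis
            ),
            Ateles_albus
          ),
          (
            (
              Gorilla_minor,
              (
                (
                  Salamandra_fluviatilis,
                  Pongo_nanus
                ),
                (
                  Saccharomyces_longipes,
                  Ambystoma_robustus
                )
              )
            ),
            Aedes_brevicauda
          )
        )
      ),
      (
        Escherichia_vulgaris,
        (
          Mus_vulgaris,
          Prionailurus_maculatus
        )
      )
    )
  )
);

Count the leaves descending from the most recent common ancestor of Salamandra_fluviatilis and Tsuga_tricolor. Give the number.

17

The MRCA of Salamandra_fluviatilis and Tsuga_tricolor is the node subtending (Oryzias_vulgaris,((Passer_nanus,Drosophila_robustus),(Fagus_sapiens,((Callithrix_albus,Papio_sapiens),Tsuga_tricolor)),Taxidea_australis),(((Lynx_litoralis,Ursus_litoralis),Ateles_albus),((Gorilla_minor,((Salamandra_fluviatilis,Pongo_nanus),(Saccharomyces_longipes,Ambystoma_robustus))),Aedes_brevicauda))).
That clade contains 17 terminal taxa: Aedes_brevicauda, Ambystoma_robustus, Ateles_albus, Callithrix_albus, Drosophila_robustus, Fagus_sapiens, Gorilla_minor, Lynx_litoralis, Oryzias_vulgaris, Papio_sapiens, Passer_nanus, Pongo_nanus, Saccharomyces_longipes, Salamandra_fluviatilis, Taxidea_australis, Tsuga_tricolor, Ursus_litoralis.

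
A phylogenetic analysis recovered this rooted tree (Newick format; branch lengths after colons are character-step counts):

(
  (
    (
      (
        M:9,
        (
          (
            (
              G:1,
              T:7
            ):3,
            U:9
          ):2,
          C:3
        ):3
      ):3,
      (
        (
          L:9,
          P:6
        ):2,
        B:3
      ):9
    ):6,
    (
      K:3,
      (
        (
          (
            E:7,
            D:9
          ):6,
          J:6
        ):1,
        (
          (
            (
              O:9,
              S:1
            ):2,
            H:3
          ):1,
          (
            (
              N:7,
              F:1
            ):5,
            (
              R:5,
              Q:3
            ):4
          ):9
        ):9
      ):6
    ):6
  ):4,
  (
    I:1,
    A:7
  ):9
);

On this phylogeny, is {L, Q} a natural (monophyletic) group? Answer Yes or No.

The MRCA of the listed taxa subtends (((M,(((G,T),U),C)),((L,P),B)),(K,(((E,D),J),(((O,S),H),((N,F),(R,Q)))))).
That clade also contains B, C, D, E, F, G, H, J, K, M, N, O, P, R, S, T, U, which are not in the proposed group, so the group is not monophyletic.

No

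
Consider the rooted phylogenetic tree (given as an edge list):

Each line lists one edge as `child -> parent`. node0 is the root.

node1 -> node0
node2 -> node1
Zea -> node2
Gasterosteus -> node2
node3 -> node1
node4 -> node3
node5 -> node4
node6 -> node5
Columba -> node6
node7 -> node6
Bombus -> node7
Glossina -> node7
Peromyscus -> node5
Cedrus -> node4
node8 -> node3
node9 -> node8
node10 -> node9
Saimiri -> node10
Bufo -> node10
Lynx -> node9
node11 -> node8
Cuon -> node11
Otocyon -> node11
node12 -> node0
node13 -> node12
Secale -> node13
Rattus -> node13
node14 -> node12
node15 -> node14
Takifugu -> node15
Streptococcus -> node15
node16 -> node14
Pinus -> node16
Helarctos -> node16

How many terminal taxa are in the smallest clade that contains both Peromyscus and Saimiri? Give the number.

The MRCA of Peromyscus and Saimiri is the node subtending ((((Columba,(Bombus,Glossina)),Peromyscus),Cedrus),(((Saimiri,Bufo),Lynx),(Cuon,Otocyon))).
That clade contains 10 terminal taxa: Bombus, Bufo, Cedrus, Columba, Cuon, Glossina, Lynx, Otocyon, Peromyscus, Saimiri.

10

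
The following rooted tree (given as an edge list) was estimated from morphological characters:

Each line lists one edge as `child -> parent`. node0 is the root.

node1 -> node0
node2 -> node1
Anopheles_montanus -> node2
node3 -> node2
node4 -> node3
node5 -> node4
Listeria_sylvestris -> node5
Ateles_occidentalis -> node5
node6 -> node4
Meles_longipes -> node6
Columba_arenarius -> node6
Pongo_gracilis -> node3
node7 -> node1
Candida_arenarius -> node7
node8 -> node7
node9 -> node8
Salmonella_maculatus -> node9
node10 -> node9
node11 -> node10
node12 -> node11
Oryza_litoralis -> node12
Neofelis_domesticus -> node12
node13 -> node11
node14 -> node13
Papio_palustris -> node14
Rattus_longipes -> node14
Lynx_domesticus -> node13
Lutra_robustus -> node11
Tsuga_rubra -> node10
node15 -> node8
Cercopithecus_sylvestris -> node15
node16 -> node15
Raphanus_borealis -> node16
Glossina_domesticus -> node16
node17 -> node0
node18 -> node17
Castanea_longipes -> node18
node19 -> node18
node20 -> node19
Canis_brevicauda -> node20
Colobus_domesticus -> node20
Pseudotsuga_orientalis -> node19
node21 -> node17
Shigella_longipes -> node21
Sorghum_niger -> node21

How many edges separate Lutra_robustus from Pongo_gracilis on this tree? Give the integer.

9

The MRCA of Lutra_robustus and Pongo_gracilis is the node subtending ((Anopheles_montanus,(((Listeria_sylvestris,Ateles_occidentalis),(Meles_longipes,Columba_arenarius)),Pongo_gracilis)),(Candida_arenarius,((Salmonella_maculatus,(((Oryza_litoralis,Neofelis_domesticus),((Papio_palustris,Rattus_longipes),Lynx_domesticus),Lutra_robustus),Tsuga_rubra)),(Cercopithecus_sylvestris,(Raphanus_borealis,Glossina_domesticus))))).
From Lutra_robustus up to that node: 6 branches. From Pongo_gracilis up to the same node: 3 branches. Total: 6 + 3 = 9.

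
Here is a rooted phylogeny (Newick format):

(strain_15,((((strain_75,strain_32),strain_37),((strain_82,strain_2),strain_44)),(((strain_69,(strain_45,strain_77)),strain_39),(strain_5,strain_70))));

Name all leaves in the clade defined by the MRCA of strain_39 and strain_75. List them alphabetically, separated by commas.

strain_2, strain_32, strain_37, strain_39, strain_44, strain_45, strain_5, strain_69, strain_70, strain_75, strain_77, strain_82

Tracing strain_39: it sits inside ((strain_69,(strain_45,strain_77)),strain_39).
Tracing strain_75: it sits inside (strain_75,strain_32).
The smallest clade enclosing both is ((((strain_75,strain_32),strain_37),((strain_82,strain_2),strain_44)),(((strain_69,(strain_45,strain_77)),strain_39),(strain_5,strain_70))); the answer is its 12 terminal taxa in alphabetical order.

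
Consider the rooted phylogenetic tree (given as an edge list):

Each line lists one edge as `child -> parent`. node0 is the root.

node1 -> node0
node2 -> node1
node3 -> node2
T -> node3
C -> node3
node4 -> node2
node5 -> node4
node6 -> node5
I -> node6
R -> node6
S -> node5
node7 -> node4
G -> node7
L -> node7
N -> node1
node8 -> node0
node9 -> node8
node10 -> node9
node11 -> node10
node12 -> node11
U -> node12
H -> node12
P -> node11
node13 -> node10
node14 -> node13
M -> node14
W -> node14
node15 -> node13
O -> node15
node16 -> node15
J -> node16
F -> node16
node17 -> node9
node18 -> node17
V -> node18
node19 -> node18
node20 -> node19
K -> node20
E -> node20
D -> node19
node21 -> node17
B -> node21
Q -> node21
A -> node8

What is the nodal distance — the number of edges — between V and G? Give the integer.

The MRCA of V and G is the root of the tree.
From V up to that node: 5 branches. From G up to the same node: 5 branches. Total: 5 + 5 = 10.

10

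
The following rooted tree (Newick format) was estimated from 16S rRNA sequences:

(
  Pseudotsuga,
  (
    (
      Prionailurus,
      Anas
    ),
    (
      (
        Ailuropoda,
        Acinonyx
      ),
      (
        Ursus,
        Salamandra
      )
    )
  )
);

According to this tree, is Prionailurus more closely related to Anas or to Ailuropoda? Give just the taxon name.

Anas

The MRCA of Prionailurus and Anas subtends (Prionailurus,Anas) (2 taxa).
The MRCA of Prionailurus and Ailuropoda subtends ((Prionailurus,Anas),((Ailuropoda,Acinonyx),(Ursus,Salamandra))) (6 taxa).
The first is nested inside the second, so Prionailurus shares a more recent common ancestor with Anas.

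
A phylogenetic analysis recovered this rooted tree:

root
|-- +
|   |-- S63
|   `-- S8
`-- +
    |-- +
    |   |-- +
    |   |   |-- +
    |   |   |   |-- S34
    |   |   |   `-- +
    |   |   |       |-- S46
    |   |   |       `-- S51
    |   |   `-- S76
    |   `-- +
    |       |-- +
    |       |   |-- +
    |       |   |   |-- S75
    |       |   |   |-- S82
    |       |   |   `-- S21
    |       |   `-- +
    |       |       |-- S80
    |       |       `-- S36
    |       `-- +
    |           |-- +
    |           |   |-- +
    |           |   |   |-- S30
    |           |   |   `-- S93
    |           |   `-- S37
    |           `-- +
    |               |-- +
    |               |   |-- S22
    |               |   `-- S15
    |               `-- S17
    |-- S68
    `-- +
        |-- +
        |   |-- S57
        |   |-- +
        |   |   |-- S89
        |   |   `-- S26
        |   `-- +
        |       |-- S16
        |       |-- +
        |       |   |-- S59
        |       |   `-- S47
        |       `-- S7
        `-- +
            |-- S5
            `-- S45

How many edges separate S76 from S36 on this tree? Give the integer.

The MRCA of S76 and S36 is the node subtending (((S34,(S46,S51)),S76),(((S75,S82,S21),(S80,S36)),(((S30,S93),S37),((S22,S15),S17)))).
From S76 up to that node: 2 branches. From S36 up to the same node: 4 branches. Total: 2 + 4 = 6.

6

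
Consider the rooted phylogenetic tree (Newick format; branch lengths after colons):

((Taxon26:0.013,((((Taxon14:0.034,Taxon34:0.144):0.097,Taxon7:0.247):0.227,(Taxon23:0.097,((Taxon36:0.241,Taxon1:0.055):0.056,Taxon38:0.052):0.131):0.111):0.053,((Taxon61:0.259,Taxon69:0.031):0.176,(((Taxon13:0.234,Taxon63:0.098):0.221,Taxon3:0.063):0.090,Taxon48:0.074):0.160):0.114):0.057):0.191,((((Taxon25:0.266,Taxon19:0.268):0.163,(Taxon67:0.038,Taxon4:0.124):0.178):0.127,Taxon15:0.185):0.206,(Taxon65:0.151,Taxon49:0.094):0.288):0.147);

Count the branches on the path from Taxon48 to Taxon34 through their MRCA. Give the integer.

7

The MRCA of Taxon48 and Taxon34 is the node subtending ((((Taxon14,Taxon34),Taxon7),(Taxon23,((Taxon36,Taxon1),Taxon38))),((Taxon61,Taxon69),(((Taxon13,Taxon63),Taxon3),Taxon48))).
From Taxon48 up to that node: 3 branches. From Taxon34 up to the same node: 4 branches. Total: 3 + 4 = 7.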